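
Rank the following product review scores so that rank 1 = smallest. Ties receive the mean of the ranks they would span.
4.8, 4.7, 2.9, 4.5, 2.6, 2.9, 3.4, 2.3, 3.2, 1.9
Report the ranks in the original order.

Sorted (ascending): 1.9, 2.3, 2.6, 2.9, 2.9, 3.2, 3.4, 4.5, 4.7, 4.8
The 2 values of 2.9 occupy positions 4–5 → average rank (4+5)/2 = 4.5.

10, 9, 4.5, 8, 3, 4.5, 7, 2, 6, 1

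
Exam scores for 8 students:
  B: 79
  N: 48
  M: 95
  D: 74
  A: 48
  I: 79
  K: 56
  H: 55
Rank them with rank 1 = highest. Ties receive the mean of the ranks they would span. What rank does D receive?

4

Sorted (descending): 95, 79, 79, 74, 56, 55, 48, 48
The 2 values of 79 occupy positions 2–3 → average rank (2+3)/2 = 2.5.
The 2 values of 48 occupy positions 7–8 → average rank (7+8)/2 = 7.5.
D has value 74 → rank 4.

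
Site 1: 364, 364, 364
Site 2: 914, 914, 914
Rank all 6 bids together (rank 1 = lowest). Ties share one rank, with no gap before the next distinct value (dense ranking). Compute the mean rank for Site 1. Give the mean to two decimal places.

1.00

Sorted (ascending): 364, 364, 364, 914, 914, 914
The 3 values of 364 share dense rank 1.
The 3 values of 914 share dense rank 2.
Site 1 values → pooled ranks: 364→1, 364→1, 364→1
Mean rank = (1 + 1 + 1) / 3 = 1.00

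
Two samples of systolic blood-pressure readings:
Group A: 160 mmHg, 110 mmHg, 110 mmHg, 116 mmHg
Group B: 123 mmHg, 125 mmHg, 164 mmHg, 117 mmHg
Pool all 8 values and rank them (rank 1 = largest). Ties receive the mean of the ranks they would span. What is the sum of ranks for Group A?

23

Sorted (descending): 164, 160, 125, 123, 117, 116, 110, 110
The 2 values of 110 occupy positions 7–8 → average rank (7+8)/2 = 7.5.
Group A values → pooled ranks: 160→2, 110→7.5, 110→7.5, 116→6
Rank sum = 2 + 7.5 + 7.5 + 6 = 23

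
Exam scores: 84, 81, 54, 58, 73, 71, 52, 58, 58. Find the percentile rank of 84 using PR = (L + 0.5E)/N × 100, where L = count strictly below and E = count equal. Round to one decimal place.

94.4

N = 9.
Strictly below 84: 8. Equal to 84: 1.
PR = (8 + 0.5·1)/9 × 100 = 94.4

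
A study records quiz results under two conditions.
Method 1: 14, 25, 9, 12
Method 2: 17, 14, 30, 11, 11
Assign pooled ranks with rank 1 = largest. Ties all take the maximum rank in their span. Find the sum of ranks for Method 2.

Sorted (descending): 30, 25, 17, 14, 14, 12, 11, 11, 9
The 2 values of 14 occupy positions 4–5 → each gets rank 5.
The 2 values of 11 occupy positions 7–8 → each gets rank 8.
Method 2 values → pooled ranks: 17→3, 14→5, 30→1, 11→8, 11→8
Rank sum = 3 + 5 + 1 + 8 + 8 = 25

25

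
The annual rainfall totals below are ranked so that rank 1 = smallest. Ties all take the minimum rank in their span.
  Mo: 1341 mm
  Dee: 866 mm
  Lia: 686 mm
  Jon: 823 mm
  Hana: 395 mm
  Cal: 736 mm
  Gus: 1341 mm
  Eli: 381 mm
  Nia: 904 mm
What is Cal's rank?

Sorted (ascending): 381, 395, 686, 736, 823, 866, 904, 1341, 1341
The 2 values of 1341 occupy positions 8–9 → each gets rank 8.
Cal has value 736 mm → rank 4.

4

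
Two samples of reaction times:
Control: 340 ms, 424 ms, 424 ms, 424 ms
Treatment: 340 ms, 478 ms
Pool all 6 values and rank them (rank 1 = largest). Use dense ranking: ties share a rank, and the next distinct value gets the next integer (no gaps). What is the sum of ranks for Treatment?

4

Sorted (descending): 478, 424, 424, 424, 340, 340
The 3 values of 424 share dense rank 2.
The 2 values of 340 share dense rank 3.
Remaining distinct values take the next consecutive integers.
Treatment values → pooled ranks: 340→3, 478→1
Rank sum = 3 + 1 = 4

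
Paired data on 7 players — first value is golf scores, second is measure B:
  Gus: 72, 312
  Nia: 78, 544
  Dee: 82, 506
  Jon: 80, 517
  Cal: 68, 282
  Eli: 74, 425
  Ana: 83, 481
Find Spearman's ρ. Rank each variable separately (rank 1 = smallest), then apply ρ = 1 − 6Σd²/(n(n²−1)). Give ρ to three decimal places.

0.643

Ranks of variable 1: 2, 4, 6, 5, 1, 3, 7
Ranks of variable 2: 2, 7, 5, 6, 1, 3, 4
d = r₁ − r₂: 0, -3, 1, -1, 0, 0, 3
d²: 0, 9, 1, 1, 0, 0, 9; Σd² = 20
ρ = 1 − 6·20/(7·48) = 1 − 120/336 = 0.643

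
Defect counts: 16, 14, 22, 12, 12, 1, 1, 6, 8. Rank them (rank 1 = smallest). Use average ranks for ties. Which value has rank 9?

Sorted (ascending): 1, 1, 6, 8, 12, 12, 14, 16, 22
The 2 values of 1 occupy positions 1–2 → average rank (1+2)/2 = 1.5.
The 2 values of 12 occupy positions 5–6 → average rank (5+6)/2 = 5.5.
Rank 9 → value 22.

22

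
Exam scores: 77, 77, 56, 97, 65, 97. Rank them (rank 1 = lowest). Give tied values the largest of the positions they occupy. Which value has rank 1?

56

Sorted (ascending): 56, 65, 77, 77, 97, 97
The 2 values of 77 occupy positions 3–4 → each gets rank 4.
The 2 values of 97 occupy positions 5–6 → each gets rank 6.
Rank 1 → value 56.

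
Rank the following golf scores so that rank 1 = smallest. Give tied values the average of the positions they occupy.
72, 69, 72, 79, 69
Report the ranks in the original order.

Sorted (ascending): 69, 69, 72, 72, 79
The 2 values of 69 occupy positions 1–2 → average rank (1+2)/2 = 1.5.
The 2 values of 72 occupy positions 3–4 → average rank (3+4)/2 = 3.5.

3.5, 1.5, 3.5, 5, 1.5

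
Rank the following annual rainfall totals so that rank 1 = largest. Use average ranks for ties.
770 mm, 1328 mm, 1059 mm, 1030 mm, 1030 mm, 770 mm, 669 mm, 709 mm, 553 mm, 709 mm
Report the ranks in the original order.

Sorted (descending): 1328, 1059, 1030, 1030, 770, 770, 709, 709, 669, 553
The 2 values of 1030 occupy positions 3–4 → average rank (3+4)/2 = 3.5.
The 2 values of 770 occupy positions 5–6 → average rank (5+6)/2 = 5.5.
The 2 values of 709 occupy positions 7–8 → average rank (7+8)/2 = 7.5.

5.5, 1, 2, 3.5, 3.5, 5.5, 9, 7.5, 10, 7.5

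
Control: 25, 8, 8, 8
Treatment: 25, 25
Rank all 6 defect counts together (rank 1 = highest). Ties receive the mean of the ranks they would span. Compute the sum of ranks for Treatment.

Sorted (descending): 25, 25, 25, 8, 8, 8
The 3 values of 25 occupy positions 1–3 → average rank 2.
The 3 values of 8 occupy positions 4–6 → average rank 5.
Treatment values → pooled ranks: 25→2, 25→2
Rank sum = 2 + 2 = 4

4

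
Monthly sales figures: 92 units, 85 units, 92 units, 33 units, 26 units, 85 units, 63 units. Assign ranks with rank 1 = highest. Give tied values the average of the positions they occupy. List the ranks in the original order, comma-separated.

1.5, 3.5, 1.5, 6, 7, 3.5, 5

Sorted (descending): 92, 92, 85, 85, 63, 33, 26
The 2 values of 92 occupy positions 1–2 → average rank (1+2)/2 = 1.5.
The 2 values of 85 occupy positions 3–4 → average rank (3+4)/2 = 3.5.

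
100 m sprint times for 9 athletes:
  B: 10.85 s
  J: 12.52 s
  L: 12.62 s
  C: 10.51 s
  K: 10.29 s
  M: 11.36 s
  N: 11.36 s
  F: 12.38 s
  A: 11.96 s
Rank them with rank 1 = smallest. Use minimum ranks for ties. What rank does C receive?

Sorted (ascending): 10.29, 10.51, 10.85, 11.36, 11.36, 11.96, 12.38, 12.52, 12.62
The 2 values of 11.36 occupy positions 4–5 → each gets rank 4.
C has value 10.51 s → rank 2.

2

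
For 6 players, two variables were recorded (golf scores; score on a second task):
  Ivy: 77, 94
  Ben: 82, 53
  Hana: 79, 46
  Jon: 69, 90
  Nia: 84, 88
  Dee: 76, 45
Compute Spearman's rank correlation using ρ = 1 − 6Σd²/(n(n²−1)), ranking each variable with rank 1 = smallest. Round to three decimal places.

Ranks of variable 1: 3, 5, 4, 1, 6, 2
Ranks of variable 2: 6, 3, 2, 5, 4, 1
d = r₁ − r₂: -3, 2, 2, -4, 2, 1
d²: 9, 4, 4, 16, 4, 1; Σd² = 38
ρ = 1 − 6·38/(6·35) = 1 − 228/210 = -0.086

-0.086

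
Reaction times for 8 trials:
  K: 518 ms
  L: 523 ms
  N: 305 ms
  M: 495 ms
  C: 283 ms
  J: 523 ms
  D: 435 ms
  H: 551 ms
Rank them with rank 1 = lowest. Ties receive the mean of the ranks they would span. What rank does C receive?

Sorted (ascending): 283, 305, 435, 495, 518, 523, 523, 551
The 2 values of 523 occupy positions 6–7 → average rank (6+7)/2 = 6.5.
C has value 283 ms → rank 1.

1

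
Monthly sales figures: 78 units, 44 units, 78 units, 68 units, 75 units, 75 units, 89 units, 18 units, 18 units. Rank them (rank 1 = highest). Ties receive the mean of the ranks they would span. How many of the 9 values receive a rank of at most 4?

3

Sorted (descending): 89, 78, 78, 75, 75, 68, 44, 18, 18
The 2 values of 78 occupy positions 2–3 → average rank (2+3)/2 = 2.5.
The 2 values of 75 occupy positions 4–5 → average rank (4+5)/2 = 4.5.
The 2 values of 18 occupy positions 8–9 → average rank (8+9)/2 = 8.5.
Ranks ≤ 4: {1, 2.5, 2.5} → 3 values.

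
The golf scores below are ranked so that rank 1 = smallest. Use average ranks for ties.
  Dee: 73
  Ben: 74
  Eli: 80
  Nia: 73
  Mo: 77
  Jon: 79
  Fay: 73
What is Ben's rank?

4

Sorted (ascending): 73, 73, 73, 74, 77, 79, 80
The 3 values of 73 occupy positions 1–3 → average rank 2.
Ben has value 74 → rank 4.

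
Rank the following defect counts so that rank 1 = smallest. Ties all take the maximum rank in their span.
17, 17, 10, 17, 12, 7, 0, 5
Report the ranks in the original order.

Sorted (ascending): 0, 5, 7, 10, 12, 17, 17, 17
The 3 values of 17 occupy positions 6–8 → each gets rank 8.

8, 8, 4, 8, 5, 3, 1, 2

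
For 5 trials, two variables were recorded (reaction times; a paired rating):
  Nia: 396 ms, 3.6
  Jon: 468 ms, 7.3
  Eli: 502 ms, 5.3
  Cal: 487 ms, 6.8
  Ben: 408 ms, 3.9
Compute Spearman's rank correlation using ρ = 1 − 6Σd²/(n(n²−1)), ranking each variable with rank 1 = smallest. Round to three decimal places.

Ranks of variable 1: 1, 3, 5, 4, 2
Ranks of variable 2: 1, 5, 3, 4, 2
d = r₁ − r₂: 0, -2, 2, 0, 0
d²: 0, 4, 4, 0, 0; Σd² = 8
ρ = 1 − 6·8/(5·24) = 1 − 48/120 = 0.600

0.600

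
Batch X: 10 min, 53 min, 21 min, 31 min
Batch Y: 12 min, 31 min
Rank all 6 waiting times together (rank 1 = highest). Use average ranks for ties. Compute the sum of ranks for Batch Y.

7.5

Sorted (descending): 53, 31, 31, 21, 12, 10
The 2 values of 31 occupy positions 2–3 → average rank (2+3)/2 = 2.5.
Batch Y values → pooled ranks: 12→5, 31→2.5
Rank sum = 5 + 2.5 = 7.5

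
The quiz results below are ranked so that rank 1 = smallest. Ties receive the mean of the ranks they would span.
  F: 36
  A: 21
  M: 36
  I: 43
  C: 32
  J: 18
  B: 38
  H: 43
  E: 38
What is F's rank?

4.5

Sorted (ascending): 18, 21, 32, 36, 36, 38, 38, 43, 43
The 2 values of 36 occupy positions 4–5 → average rank (4+5)/2 = 4.5.
The 2 values of 38 occupy positions 6–7 → average rank (6+7)/2 = 6.5.
The 2 values of 43 occupy positions 8–9 → average rank (8+9)/2 = 8.5.
F has value 36 → rank 4.5.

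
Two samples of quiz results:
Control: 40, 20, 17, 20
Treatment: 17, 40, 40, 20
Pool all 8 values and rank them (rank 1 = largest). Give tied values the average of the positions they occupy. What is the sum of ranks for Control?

Sorted (descending): 40, 40, 40, 20, 20, 20, 17, 17
The 3 values of 40 occupy positions 1–3 → average rank 2.
The 3 values of 20 occupy positions 4–6 → average rank 5.
The 2 values of 17 occupy positions 7–8 → average rank (7+8)/2 = 7.5.
Control values → pooled ranks: 40→2, 20→5, 17→7.5, 20→5
Rank sum = 2 + 5 + 7.5 + 5 = 19.5

19.5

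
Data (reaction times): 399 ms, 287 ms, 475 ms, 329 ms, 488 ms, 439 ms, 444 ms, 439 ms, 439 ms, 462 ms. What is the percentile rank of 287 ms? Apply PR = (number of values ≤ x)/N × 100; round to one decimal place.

N = 10.
Strictly below 287: 0. Equal to 287: 1.
PR = 1/10 × 100 = 10.0

10.0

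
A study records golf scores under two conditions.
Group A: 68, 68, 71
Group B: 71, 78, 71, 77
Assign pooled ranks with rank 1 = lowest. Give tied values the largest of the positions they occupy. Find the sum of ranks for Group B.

Sorted (ascending): 68, 68, 71, 71, 71, 77, 78
The 2 values of 68 occupy positions 1–2 → each gets rank 2.
The 3 values of 71 occupy positions 3–5 → each gets rank 5.
Group B values → pooled ranks: 71→5, 78→7, 71→5, 77→6
Rank sum = 5 + 7 + 5 + 6 = 23

23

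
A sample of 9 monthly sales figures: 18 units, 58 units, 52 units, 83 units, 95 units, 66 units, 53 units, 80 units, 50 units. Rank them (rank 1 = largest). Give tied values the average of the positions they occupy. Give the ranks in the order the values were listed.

9, 5, 7, 2, 1, 4, 6, 3, 8

Sorted (descending): 95, 83, 80, 66, 58, 53, 52, 50, 18
No ties — each value takes its position as its rank.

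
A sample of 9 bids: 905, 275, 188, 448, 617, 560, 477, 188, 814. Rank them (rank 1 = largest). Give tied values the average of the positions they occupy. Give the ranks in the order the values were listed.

Sorted (descending): 905, 814, 617, 560, 477, 448, 275, 188, 188
The 2 values of 188 occupy positions 8–9 → average rank (8+9)/2 = 8.5.

1, 7, 8.5, 6, 3, 4, 5, 8.5, 2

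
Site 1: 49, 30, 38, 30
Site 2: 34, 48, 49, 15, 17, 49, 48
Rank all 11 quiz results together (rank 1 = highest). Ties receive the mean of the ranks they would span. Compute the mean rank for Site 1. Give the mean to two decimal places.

6.25

Sorted (descending): 49, 49, 49, 48, 48, 38, 34, 30, 30, 17, 15
The 3 values of 49 occupy positions 1–3 → average rank 2.
The 2 values of 48 occupy positions 4–5 → average rank (4+5)/2 = 4.5.
The 2 values of 30 occupy positions 8–9 → average rank (8+9)/2 = 8.5.
Site 1 values → pooled ranks: 49→2, 30→8.5, 38→6, 30→8.5
Mean rank = (2 + 8.5 + 6 + 8.5) / 4 = 6.25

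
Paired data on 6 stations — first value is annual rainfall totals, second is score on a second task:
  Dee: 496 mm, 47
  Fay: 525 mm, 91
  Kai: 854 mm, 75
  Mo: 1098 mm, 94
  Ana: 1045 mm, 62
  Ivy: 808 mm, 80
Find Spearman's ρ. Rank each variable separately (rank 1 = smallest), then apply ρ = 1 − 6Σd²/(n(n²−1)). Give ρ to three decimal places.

0.429

Ranks of variable 1: 1, 2, 4, 6, 5, 3
Ranks of variable 2: 1, 5, 3, 6, 2, 4
d = r₁ − r₂: 0, -3, 1, 0, 3, -1
d²: 0, 9, 1, 0, 9, 1; Σd² = 20
ρ = 1 − 6·20/(6·35) = 1 − 120/210 = 0.429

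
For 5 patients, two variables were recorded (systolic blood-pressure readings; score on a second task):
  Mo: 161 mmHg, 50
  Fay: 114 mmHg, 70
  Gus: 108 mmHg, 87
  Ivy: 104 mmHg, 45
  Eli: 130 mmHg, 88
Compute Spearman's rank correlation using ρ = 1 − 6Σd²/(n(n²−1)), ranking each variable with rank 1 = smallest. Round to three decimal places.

Ranks of variable 1: 5, 3, 2, 1, 4
Ranks of variable 2: 2, 3, 4, 1, 5
d = r₁ − r₂: 3, 0, -2, 0, -1
d²: 9, 0, 4, 0, 1; Σd² = 14
ρ = 1 − 6·14/(5·24) = 1 − 84/120 = 0.300

0.300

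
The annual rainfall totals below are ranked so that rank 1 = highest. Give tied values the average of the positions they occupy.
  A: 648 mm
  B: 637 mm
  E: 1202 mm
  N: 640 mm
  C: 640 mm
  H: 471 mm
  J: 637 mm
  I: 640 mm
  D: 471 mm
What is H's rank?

8.5

Sorted (descending): 1202, 648, 640, 640, 640, 637, 637, 471, 471
The 3 values of 640 occupy positions 3–5 → average rank 4.
The 2 values of 637 occupy positions 6–7 → average rank (6+7)/2 = 6.5.
The 2 values of 471 occupy positions 8–9 → average rank (8+9)/2 = 8.5.
H has value 471 mm → rank 8.5.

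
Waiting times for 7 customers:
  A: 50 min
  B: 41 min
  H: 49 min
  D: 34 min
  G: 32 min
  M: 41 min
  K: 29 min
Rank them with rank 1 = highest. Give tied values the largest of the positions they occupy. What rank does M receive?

Sorted (descending): 50, 49, 41, 41, 34, 32, 29
The 2 values of 41 occupy positions 3–4 → each gets rank 4.
M has value 41 min → rank 4.

4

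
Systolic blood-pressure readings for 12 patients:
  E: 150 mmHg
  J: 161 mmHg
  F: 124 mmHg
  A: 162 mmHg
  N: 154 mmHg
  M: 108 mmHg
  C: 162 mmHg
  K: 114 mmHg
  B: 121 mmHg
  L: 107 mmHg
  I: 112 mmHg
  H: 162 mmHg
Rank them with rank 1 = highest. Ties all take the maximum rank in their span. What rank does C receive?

Sorted (descending): 162, 162, 162, 161, 154, 150, 124, 121, 114, 112, 108, 107
The 3 values of 162 occupy positions 1–3 → each gets rank 3.
C has value 162 mmHg → rank 3.

3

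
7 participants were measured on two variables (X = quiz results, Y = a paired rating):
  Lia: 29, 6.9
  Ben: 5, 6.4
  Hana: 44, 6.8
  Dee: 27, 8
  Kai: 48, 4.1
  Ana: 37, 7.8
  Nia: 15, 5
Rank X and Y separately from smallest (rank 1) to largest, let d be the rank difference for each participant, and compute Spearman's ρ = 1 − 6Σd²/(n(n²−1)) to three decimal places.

Ranks of variable 1: 4, 1, 6, 3, 7, 5, 2
Ranks of variable 2: 5, 3, 4, 7, 1, 6, 2
d = r₁ − r₂: -1, -2, 2, -4, 6, -1, 0
d²: 1, 4, 4, 16, 36, 1, 0; Σd² = 62
ρ = 1 − 6·62/(7·48) = 1 − 372/336 = -0.107

-0.107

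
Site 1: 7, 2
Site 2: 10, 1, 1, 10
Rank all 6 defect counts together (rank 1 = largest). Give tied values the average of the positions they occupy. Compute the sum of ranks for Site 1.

Sorted (descending): 10, 10, 7, 2, 1, 1
The 2 values of 10 occupy positions 1–2 → average rank (1+2)/2 = 1.5.
The 2 values of 1 occupy positions 5–6 → average rank (5+6)/2 = 5.5.
Site 1 values → pooled ranks: 7→3, 2→4
Rank sum = 3 + 4 = 7

7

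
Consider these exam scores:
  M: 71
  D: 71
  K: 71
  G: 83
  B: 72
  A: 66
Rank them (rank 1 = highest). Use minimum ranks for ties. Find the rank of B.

2

Sorted (descending): 83, 72, 71, 71, 71, 66
The 3 values of 71 occupy positions 3–5 → each gets rank 3.
B has value 72 → rank 2.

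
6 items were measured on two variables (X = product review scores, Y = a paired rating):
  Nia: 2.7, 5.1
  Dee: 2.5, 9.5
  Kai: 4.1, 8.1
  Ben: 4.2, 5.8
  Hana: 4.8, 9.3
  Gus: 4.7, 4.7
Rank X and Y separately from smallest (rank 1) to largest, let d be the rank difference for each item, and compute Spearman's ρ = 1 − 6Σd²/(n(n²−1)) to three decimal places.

Ranks of variable 1: 2, 1, 3, 4, 6, 5
Ranks of variable 2: 2, 6, 4, 3, 5, 1
d = r₁ − r₂: 0, -5, -1, 1, 1, 4
d²: 0, 25, 1, 1, 1, 16; Σd² = 44
ρ = 1 − 6·44/(6·35) = 1 − 264/210 = -0.257

-0.257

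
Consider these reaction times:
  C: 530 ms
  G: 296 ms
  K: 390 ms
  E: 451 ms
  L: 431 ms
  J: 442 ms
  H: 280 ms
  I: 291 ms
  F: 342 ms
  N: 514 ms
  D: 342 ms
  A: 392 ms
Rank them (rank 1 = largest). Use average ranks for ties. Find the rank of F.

8.5

Sorted (descending): 530, 514, 451, 442, 431, 392, 390, 342, 342, 296, 291, 280
The 2 values of 342 occupy positions 8–9 → average rank (8+9)/2 = 8.5.
F has value 342 ms → rank 8.5.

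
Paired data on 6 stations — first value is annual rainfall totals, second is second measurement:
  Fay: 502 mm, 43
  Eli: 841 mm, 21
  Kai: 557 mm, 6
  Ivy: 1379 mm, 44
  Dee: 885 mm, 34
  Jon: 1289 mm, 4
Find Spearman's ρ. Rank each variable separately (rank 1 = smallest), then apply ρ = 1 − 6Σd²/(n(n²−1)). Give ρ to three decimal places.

0.086

Ranks of variable 1: 1, 3, 2, 6, 4, 5
Ranks of variable 2: 5, 3, 2, 6, 4, 1
d = r₁ − r₂: -4, 0, 0, 0, 0, 4
d²: 16, 0, 0, 0, 0, 16; Σd² = 32
ρ = 1 − 6·32/(6·35) = 1 − 192/210 = 0.086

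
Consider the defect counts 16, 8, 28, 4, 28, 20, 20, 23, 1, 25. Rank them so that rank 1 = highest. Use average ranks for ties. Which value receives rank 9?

Sorted (descending): 28, 28, 25, 23, 20, 20, 16, 8, 4, 1
The 2 values of 28 occupy positions 1–2 → average rank (1+2)/2 = 1.5.
The 2 values of 20 occupy positions 5–6 → average rank (5+6)/2 = 5.5.
Rank 9 → value 4.

4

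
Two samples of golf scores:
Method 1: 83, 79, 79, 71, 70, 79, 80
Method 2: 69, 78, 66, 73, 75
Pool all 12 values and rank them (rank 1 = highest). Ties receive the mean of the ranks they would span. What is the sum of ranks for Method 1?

34

Sorted (descending): 83, 80, 79, 79, 79, 78, 75, 73, 71, 70, 69, 66
The 3 values of 79 occupy positions 3–5 → average rank 4.
Method 1 values → pooled ranks: 83→1, 79→4, 79→4, 71→9, 70→10, 79→4, 80→2
Rank sum = 1 + 4 + 4 + 9 + 10 + 4 + 2 = 34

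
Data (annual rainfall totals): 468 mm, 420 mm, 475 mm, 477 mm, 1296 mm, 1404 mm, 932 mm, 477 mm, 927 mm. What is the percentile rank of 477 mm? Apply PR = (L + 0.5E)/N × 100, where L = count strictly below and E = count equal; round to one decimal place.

44.4

N = 9.
Strictly below 477: 3. Equal to 477: 2.
PR = (3 + 0.5·2)/9 × 100 = 44.4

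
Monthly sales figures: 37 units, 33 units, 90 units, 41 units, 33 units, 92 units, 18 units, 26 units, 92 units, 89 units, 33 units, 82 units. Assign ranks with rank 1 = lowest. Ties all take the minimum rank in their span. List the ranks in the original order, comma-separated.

Sorted (ascending): 18, 26, 33, 33, 33, 37, 41, 82, 89, 90, 92, 92
The 3 values of 33 occupy positions 3–5 → each gets rank 3.
The 2 values of 92 occupy positions 11–12 → each gets rank 11.

6, 3, 10, 7, 3, 11, 1, 2, 11, 9, 3, 8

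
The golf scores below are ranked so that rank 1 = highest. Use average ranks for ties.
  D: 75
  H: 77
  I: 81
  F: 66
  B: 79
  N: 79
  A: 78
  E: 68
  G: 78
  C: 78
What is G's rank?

Sorted (descending): 81, 79, 79, 78, 78, 78, 77, 75, 68, 66
The 2 values of 79 occupy positions 2–3 → average rank (2+3)/2 = 2.5.
The 3 values of 78 occupy positions 4–6 → average rank 5.
G has value 78 → rank 5.

5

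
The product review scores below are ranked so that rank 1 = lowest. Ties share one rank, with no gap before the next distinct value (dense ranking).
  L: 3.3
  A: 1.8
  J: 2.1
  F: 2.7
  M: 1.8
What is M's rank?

Sorted (ascending): 1.8, 1.8, 2.1, 2.7, 3.3
The 2 values of 1.8 share dense rank 1.
Remaining distinct values take the next consecutive integers.
M has value 1.8 → rank 1.

1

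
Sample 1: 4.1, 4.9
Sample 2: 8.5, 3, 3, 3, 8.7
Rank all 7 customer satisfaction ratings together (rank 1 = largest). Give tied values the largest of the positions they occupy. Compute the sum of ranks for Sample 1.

7

Sorted (descending): 8.7, 8.5, 4.9, 4.1, 3, 3, 3
The 3 values of 3 occupy positions 5–7 → each gets rank 7.
Sample 1 values → pooled ranks: 4.1→4, 4.9→3
Rank sum = 4 + 3 = 7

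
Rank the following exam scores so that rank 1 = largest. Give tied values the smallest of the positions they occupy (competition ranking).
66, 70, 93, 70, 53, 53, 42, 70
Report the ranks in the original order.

Sorted (descending): 93, 70, 70, 70, 66, 53, 53, 42
The 3 values of 70 occupy positions 2–4 → each gets rank 2.
The 2 values of 53 occupy positions 6–7 → each gets rank 6.

5, 2, 1, 2, 6, 6, 8, 2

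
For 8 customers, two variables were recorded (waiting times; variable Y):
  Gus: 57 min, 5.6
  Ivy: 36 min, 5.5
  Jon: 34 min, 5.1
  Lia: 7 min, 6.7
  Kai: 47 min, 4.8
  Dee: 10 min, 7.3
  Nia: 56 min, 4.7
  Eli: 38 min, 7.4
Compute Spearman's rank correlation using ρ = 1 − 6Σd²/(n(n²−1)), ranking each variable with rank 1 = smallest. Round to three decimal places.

Ranks of variable 1: 8, 4, 3, 1, 6, 2, 7, 5
Ranks of variable 2: 5, 4, 3, 6, 2, 7, 1, 8
d = r₁ − r₂: 3, 0, 0, -5, 4, -5, 6, -3
d²: 9, 0, 0, 25, 16, 25, 36, 9; Σd² = 120
ρ = 1 − 6·120/(8·63) = 1 − 720/504 = -0.429

-0.429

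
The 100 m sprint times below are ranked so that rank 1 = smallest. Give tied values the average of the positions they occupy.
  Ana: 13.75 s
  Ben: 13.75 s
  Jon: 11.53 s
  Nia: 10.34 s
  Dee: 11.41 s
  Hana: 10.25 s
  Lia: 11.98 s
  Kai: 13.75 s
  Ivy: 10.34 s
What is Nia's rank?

2.5

Sorted (ascending): 10.25, 10.34, 10.34, 11.41, 11.53, 11.98, 13.75, 13.75, 13.75
The 2 values of 10.34 occupy positions 2–3 → average rank (2+3)/2 = 2.5.
The 3 values of 13.75 occupy positions 7–9 → average rank 8.
Nia has value 10.34 s → rank 2.5.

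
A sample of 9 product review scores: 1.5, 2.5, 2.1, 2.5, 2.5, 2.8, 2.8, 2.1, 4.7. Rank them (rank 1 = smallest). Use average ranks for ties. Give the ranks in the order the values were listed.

Sorted (ascending): 1.5, 2.1, 2.1, 2.5, 2.5, 2.5, 2.8, 2.8, 4.7
The 2 values of 2.1 occupy positions 2–3 → average rank (2+3)/2 = 2.5.
The 3 values of 2.5 occupy positions 4–6 → average rank 5.
The 2 values of 2.8 occupy positions 7–8 → average rank (7+8)/2 = 7.5.

1, 5, 2.5, 5, 5, 7.5, 7.5, 2.5, 9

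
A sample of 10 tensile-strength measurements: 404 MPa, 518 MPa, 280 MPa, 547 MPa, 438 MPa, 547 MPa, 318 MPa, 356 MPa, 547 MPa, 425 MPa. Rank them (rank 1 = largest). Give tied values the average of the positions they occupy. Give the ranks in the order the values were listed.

7, 4, 10, 2, 5, 2, 9, 8, 2, 6

Sorted (descending): 547, 547, 547, 518, 438, 425, 404, 356, 318, 280
The 3 values of 547 occupy positions 1–3 → average rank 2.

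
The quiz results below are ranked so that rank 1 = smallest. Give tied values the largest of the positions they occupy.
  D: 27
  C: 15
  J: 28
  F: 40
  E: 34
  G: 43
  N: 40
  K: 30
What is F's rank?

7

Sorted (ascending): 15, 27, 28, 30, 34, 40, 40, 43
The 2 values of 40 occupy positions 6–7 → each gets rank 7.
F has value 40 → rank 7.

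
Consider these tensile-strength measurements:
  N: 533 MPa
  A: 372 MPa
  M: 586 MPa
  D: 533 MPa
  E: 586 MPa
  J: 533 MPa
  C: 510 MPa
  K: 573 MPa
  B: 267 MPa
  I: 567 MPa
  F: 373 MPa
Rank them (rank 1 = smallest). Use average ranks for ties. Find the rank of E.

Sorted (ascending): 267, 372, 373, 510, 533, 533, 533, 567, 573, 586, 586
The 3 values of 533 occupy positions 5–7 → average rank 6.
The 2 values of 586 occupy positions 10–11 → average rank (10+11)/2 = 10.5.
E has value 586 MPa → rank 10.5.

10.5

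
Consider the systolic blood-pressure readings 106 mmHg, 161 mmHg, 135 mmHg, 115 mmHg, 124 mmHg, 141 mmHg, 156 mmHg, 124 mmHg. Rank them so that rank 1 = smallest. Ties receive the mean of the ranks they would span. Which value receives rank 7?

156

Sorted (ascending): 106, 115, 124, 124, 135, 141, 156, 161
The 2 values of 124 occupy positions 3–4 → average rank (3+4)/2 = 3.5.
Rank 7 → value 156.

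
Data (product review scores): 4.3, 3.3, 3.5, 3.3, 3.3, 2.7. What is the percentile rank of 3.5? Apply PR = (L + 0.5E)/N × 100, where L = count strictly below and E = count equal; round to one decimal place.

75.0

N = 6.
Strictly below 3.5: 4. Equal to 3.5: 1.
PR = (4 + 0.5·1)/6 × 100 = 75.0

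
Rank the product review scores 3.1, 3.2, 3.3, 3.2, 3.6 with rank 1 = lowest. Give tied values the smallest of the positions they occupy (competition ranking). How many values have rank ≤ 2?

3

Sorted (ascending): 3.1, 3.2, 3.2, 3.3, 3.6
The 2 values of 3.2 occupy positions 2–3 → each gets rank 2.
Ranks ≤ 2: {1, 2, 2} → 3 values.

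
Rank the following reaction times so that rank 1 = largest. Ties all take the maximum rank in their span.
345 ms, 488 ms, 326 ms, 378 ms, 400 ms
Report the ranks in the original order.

4, 1, 5, 3, 2

Sorted (descending): 488, 400, 378, 345, 326
No ties — each value takes its position as its rank.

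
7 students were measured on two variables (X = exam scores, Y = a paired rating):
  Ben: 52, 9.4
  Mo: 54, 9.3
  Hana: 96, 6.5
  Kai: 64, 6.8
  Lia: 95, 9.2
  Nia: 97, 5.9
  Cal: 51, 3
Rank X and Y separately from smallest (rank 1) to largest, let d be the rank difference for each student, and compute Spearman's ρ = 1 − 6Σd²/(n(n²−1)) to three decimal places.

Ranks of variable 1: 2, 3, 6, 4, 5, 7, 1
Ranks of variable 2: 7, 6, 3, 4, 5, 2, 1
d = r₁ − r₂: -5, -3, 3, 0, 0, 5, 0
d²: 25, 9, 9, 0, 0, 25, 0; Σd² = 68
ρ = 1 − 6·68/(7·48) = 1 − 408/336 = -0.214

-0.214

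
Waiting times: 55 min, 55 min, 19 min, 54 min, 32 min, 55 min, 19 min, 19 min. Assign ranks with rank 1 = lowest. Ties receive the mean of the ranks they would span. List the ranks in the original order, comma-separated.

Sorted (ascending): 19, 19, 19, 32, 54, 55, 55, 55
The 3 values of 19 occupy positions 1–3 → average rank 2.
The 3 values of 55 occupy positions 6–8 → average rank 7.

7, 7, 2, 5, 4, 7, 2, 2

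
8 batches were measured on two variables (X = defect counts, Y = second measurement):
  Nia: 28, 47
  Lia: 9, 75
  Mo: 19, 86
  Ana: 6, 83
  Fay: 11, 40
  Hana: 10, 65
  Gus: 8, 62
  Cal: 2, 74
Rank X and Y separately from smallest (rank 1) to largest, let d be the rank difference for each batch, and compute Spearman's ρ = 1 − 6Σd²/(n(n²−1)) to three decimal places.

-0.286

Ranks of variable 1: 8, 4, 7, 2, 6, 5, 3, 1
Ranks of variable 2: 2, 6, 8, 7, 1, 4, 3, 5
d = r₁ − r₂: 6, -2, -1, -5, 5, 1, 0, -4
d²: 36, 4, 1, 25, 25, 1, 0, 16; Σd² = 108
ρ = 1 − 6·108/(8·63) = 1 − 648/504 = -0.286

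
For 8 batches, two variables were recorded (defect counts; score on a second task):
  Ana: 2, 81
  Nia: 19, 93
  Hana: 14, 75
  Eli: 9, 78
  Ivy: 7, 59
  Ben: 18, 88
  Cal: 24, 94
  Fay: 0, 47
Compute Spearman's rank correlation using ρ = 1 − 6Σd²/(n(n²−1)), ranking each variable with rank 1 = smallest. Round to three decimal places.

0.833

Ranks of variable 1: 2, 7, 5, 4, 3, 6, 8, 1
Ranks of variable 2: 5, 7, 3, 4, 2, 6, 8, 1
d = r₁ − r₂: -3, 0, 2, 0, 1, 0, 0, 0
d²: 9, 0, 4, 0, 1, 0, 0, 0; Σd² = 14
ρ = 1 − 6·14/(8·63) = 1 − 84/504 = 0.833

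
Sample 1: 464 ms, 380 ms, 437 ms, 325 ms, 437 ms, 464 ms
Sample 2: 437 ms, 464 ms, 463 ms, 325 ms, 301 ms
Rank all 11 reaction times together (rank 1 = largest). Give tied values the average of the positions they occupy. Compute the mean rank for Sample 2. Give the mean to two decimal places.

6.50

Sorted (descending): 464, 464, 464, 463, 437, 437, 437, 380, 325, 325, 301
The 3 values of 464 occupy positions 1–3 → average rank 2.
The 3 values of 437 occupy positions 5–7 → average rank 6.
The 2 values of 325 occupy positions 9–10 → average rank (9+10)/2 = 9.5.
Sample 2 values → pooled ranks: 437→6, 464→2, 463→4, 325→9.5, 301→11
Mean rank = (6 + 2 + 4 + 9.5 + 11) / 5 = 6.50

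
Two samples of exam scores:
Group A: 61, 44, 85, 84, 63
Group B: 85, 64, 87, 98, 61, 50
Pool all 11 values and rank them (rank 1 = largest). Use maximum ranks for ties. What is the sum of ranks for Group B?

Sorted (descending): 98, 87, 85, 85, 84, 64, 63, 61, 61, 50, 44
The 2 values of 85 occupy positions 3–4 → each gets rank 4.
The 2 values of 61 occupy positions 8–9 → each gets rank 9.
Group B values → pooled ranks: 85→4, 64→6, 87→2, 98→1, 61→9, 50→10
Rank sum = 4 + 6 + 2 + 1 + 9 + 10 = 32

32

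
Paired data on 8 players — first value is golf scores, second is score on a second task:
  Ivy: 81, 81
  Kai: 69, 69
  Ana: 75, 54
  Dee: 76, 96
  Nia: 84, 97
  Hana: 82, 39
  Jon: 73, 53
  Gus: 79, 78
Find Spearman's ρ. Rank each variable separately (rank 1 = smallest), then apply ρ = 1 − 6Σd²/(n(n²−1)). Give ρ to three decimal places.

Ranks of variable 1: 6, 1, 3, 4, 8, 7, 2, 5
Ranks of variable 2: 6, 4, 3, 7, 8, 1, 2, 5
d = r₁ − r₂: 0, -3, 0, -3, 0, 6, 0, 0
d²: 0, 9, 0, 9, 0, 36, 0, 0; Σd² = 54
ρ = 1 − 6·54/(8·63) = 1 − 324/504 = 0.357

0.357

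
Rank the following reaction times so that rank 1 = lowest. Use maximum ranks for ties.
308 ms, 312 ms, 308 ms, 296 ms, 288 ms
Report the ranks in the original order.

4, 5, 4, 2, 1

Sorted (ascending): 288, 296, 308, 308, 312
The 2 values of 308 occupy positions 3–4 → each gets rank 4.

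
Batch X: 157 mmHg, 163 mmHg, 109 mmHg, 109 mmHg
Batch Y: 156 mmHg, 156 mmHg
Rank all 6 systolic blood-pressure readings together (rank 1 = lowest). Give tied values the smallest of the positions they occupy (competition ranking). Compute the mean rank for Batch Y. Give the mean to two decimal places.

Sorted (ascending): 109, 109, 156, 156, 157, 163
The 2 values of 109 occupy positions 1–2 → each gets rank 1.
The 2 values of 156 occupy positions 3–4 → each gets rank 3.
Batch Y values → pooled ranks: 156→3, 156→3
Mean rank = (3 + 3) / 2 = 3.00

3.00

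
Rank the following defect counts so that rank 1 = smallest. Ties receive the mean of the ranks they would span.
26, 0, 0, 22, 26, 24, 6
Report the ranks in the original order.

6.5, 1.5, 1.5, 4, 6.5, 5, 3

Sorted (ascending): 0, 0, 6, 22, 24, 26, 26
The 2 values of 0 occupy positions 1–2 → average rank (1+2)/2 = 1.5.
The 2 values of 26 occupy positions 6–7 → average rank (6+7)/2 = 6.5.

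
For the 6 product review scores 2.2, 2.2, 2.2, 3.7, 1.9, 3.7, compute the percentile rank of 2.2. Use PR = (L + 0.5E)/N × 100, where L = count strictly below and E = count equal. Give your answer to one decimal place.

41.7

N = 6.
Strictly below 2.2: 1. Equal to 2.2: 3.
PR = (1 + 0.5·3)/6 × 100 = 41.7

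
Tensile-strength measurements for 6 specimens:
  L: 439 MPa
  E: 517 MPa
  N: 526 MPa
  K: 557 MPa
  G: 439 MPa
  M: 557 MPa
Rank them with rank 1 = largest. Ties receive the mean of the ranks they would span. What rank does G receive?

Sorted (descending): 557, 557, 526, 517, 439, 439
The 2 values of 557 occupy positions 1–2 → average rank (1+2)/2 = 1.5.
The 2 values of 439 occupy positions 5–6 → average rank (5+6)/2 = 5.5.
G has value 439 MPa → rank 5.5.

5.5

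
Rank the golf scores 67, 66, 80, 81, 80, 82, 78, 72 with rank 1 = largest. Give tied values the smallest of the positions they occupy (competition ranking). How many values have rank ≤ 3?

4

Sorted (descending): 82, 81, 80, 80, 78, 72, 67, 66
The 2 values of 80 occupy positions 3–4 → each gets rank 3.
Ranks ≤ 3: {1, 2, 3, 3} → 4 values.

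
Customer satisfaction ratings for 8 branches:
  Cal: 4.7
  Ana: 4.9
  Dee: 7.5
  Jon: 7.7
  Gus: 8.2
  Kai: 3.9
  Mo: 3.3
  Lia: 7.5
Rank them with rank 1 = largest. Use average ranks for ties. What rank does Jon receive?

Sorted (descending): 8.2, 7.7, 7.5, 7.5, 4.9, 4.7, 3.9, 3.3
The 2 values of 7.5 occupy positions 3–4 → average rank (3+4)/2 = 3.5.
Jon has value 7.7 → rank 2.

2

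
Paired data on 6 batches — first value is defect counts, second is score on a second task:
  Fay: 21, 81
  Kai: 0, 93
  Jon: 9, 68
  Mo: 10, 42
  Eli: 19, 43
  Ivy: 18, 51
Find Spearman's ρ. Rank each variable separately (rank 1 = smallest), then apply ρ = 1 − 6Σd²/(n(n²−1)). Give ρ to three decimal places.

-0.257

Ranks of variable 1: 6, 1, 2, 3, 5, 4
Ranks of variable 2: 5, 6, 4, 1, 2, 3
d = r₁ − r₂: 1, -5, -2, 2, 3, 1
d²: 1, 25, 4, 4, 9, 1; Σd² = 44
ρ = 1 − 6·44/(6·35) = 1 − 264/210 = -0.257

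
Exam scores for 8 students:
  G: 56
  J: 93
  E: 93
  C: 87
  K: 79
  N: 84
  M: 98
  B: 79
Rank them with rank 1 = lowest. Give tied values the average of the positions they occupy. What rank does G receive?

Sorted (ascending): 56, 79, 79, 84, 87, 93, 93, 98
The 2 values of 79 occupy positions 2–3 → average rank (2+3)/2 = 2.5.
The 2 values of 93 occupy positions 6–7 → average rank (6+7)/2 = 6.5.
G has value 56 → rank 1.

1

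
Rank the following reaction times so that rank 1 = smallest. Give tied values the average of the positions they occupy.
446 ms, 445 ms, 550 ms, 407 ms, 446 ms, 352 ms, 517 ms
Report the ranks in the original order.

Sorted (ascending): 352, 407, 445, 446, 446, 517, 550
The 2 values of 446 occupy positions 4–5 → average rank (4+5)/2 = 4.5.

4.5, 3, 7, 2, 4.5, 1, 6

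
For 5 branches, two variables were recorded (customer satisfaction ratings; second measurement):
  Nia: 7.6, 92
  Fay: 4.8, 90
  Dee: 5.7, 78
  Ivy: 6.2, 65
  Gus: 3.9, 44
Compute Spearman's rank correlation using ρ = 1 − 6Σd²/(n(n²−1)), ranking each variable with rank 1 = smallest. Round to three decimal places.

Ranks of variable 1: 5, 2, 3, 4, 1
Ranks of variable 2: 5, 4, 3, 2, 1
d = r₁ − r₂: 0, -2, 0, 2, 0
d²: 0, 4, 0, 4, 0; Σd² = 8
ρ = 1 − 6·8/(5·24) = 1 − 48/120 = 0.600

0.600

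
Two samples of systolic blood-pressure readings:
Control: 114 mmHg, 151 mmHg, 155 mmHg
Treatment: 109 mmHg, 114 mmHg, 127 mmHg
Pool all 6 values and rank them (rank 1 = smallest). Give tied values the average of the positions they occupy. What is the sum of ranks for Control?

13.5

Sorted (ascending): 109, 114, 114, 127, 151, 155
The 2 values of 114 occupy positions 2–3 → average rank (2+3)/2 = 2.5.
Control values → pooled ranks: 114→2.5, 151→5, 155→6
Rank sum = 2.5 + 5 + 6 = 13.5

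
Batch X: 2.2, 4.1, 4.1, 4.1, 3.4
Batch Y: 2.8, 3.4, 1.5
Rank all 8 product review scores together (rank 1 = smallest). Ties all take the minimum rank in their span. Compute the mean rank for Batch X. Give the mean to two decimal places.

4.80

Sorted (ascending): 1.5, 2.2, 2.8, 3.4, 3.4, 4.1, 4.1, 4.1
The 2 values of 3.4 occupy positions 4–5 → each gets rank 4.
The 3 values of 4.1 occupy positions 6–8 → each gets rank 6.
Batch X values → pooled ranks: 2.2→2, 4.1→6, 4.1→6, 4.1→6, 3.4→4
Mean rank = (2 + 6 + 6 + 6 + 4) / 5 = 4.80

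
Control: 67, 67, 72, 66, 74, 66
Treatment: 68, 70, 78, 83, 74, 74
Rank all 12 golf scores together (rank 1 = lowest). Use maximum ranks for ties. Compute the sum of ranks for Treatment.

54

Sorted (ascending): 66, 66, 67, 67, 68, 70, 72, 74, 74, 74, 78, 83
The 2 values of 66 occupy positions 1–2 → each gets rank 2.
The 2 values of 67 occupy positions 3–4 → each gets rank 4.
The 3 values of 74 occupy positions 8–10 → each gets rank 10.
Treatment values → pooled ranks: 68→5, 70→6, 78→11, 83→12, 74→10, 74→10
Rank sum = 5 + 6 + 11 + 12 + 10 + 10 = 54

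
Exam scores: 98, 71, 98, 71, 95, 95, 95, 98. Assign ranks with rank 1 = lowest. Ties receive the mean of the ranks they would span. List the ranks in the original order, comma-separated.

7, 1.5, 7, 1.5, 4, 4, 4, 7

Sorted (ascending): 71, 71, 95, 95, 95, 98, 98, 98
The 2 values of 71 occupy positions 1–2 → average rank (1+2)/2 = 1.5.
The 3 values of 95 occupy positions 3–5 → average rank 4.
The 3 values of 98 occupy positions 6–8 → average rank 7.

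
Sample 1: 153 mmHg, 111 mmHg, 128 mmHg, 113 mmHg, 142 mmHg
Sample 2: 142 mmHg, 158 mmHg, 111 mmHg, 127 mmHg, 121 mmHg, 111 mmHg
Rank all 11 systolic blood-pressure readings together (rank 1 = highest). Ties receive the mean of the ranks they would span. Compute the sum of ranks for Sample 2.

37.5

Sorted (descending): 158, 153, 142, 142, 128, 127, 121, 113, 111, 111, 111
The 2 values of 142 occupy positions 3–4 → average rank (3+4)/2 = 3.5.
The 3 values of 111 occupy positions 9–11 → average rank 10.
Sample 2 values → pooled ranks: 142→3.5, 158→1, 111→10, 127→6, 121→7, 111→10
Rank sum = 3.5 + 1 + 10 + 6 + 7 + 10 = 37.5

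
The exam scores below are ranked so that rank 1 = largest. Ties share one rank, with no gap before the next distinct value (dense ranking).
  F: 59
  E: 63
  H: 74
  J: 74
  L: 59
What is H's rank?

Sorted (descending): 74, 74, 63, 59, 59
The 2 values of 74 share dense rank 1.
The 2 values of 59 share dense rank 3.
Remaining distinct values take the next consecutive integers.
H has value 74 → rank 1.

1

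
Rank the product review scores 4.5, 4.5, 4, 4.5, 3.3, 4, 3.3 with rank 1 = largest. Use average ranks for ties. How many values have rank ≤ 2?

Sorted (descending): 4.5, 4.5, 4.5, 4, 4, 3.3, 3.3
The 3 values of 4.5 occupy positions 1–3 → average rank 2.
The 2 values of 4 occupy positions 4–5 → average rank (4+5)/2 = 4.5.
The 2 values of 3.3 occupy positions 6–7 → average rank (6+7)/2 = 6.5.
Ranks ≤ 2: {2, 2, 2} → 3 values.

3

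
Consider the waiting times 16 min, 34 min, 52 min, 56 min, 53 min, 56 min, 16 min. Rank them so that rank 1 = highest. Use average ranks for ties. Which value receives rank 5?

34

Sorted (descending): 56, 56, 53, 52, 34, 16, 16
The 2 values of 56 occupy positions 1–2 → average rank (1+2)/2 = 1.5.
The 2 values of 16 occupy positions 6–7 → average rank (6+7)/2 = 6.5.
Rank 5 → value 34.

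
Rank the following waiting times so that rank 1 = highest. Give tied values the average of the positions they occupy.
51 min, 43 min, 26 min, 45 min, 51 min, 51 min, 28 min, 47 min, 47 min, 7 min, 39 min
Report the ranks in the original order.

Sorted (descending): 51, 51, 51, 47, 47, 45, 43, 39, 28, 26, 7
The 3 values of 51 occupy positions 1–3 → average rank 2.
The 2 values of 47 occupy positions 4–5 → average rank (4+5)/2 = 4.5.

2, 7, 10, 6, 2, 2, 9, 4.5, 4.5, 11, 8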